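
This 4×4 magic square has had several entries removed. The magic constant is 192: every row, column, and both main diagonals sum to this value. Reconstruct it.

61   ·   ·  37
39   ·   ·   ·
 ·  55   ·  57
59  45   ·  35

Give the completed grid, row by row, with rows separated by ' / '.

61 43 51 37 / 39 49 41 63 / 33 55 47 57 / 59 45 53 35

Row 4: 59 + 45 + 35 + ? = 192, so (4,3) = 53.
From column 1, 192 − (61 + 39 + 59) gives (3,1) = 33.
Using column 4: 37 + 57 + 35 + ? → (2,4) = 192 − 129 = 63.
Using anti-diagonal: 37 + 55 + 59 + ? → (2,3) = 192 − 151 = 41.
Row 2 needs 192; the known cells sum to 143, so (2,2) = 49.
Using row 3: 33 + 55 + 57 + ? → (3,3) = 192 − 145 = 47.
Column 2 needs 192; the known cells sum to 149, so (1,2) = 43.
Using column 3: 41 + 47 + 53 + ? → (1,3) = 192 − 141 = 51.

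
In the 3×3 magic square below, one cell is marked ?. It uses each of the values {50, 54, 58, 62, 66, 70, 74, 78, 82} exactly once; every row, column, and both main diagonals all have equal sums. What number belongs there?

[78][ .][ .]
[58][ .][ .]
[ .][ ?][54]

82

The 9 entries sum to 594, so each line sums to 594/3 = 198.
The remaining cell in column 1 is (3,1) = 198 − 136 = 62.
Using main diagonal: 78 + 54 + ? → (2,2) = 198 − 132 = 66.
Anti-diagonal: 66 + 62 + ? = 198, so (1,3) = 70.
The remaining cell in row 1 is (1,2) = 198 − 148 = 50.
Row 2: 58 + 66 + ? = 198, so (2,3) = 74.
Row 3 needs 198; the known cells sum to 116, so (3,2) = 82.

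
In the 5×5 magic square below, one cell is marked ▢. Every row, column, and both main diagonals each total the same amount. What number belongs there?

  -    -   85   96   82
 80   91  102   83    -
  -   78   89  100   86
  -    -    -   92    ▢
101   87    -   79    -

98

Column 4 is complete and sums to 450; that is the magic constant.
Row 2 needs 450; the known cells sum to 356, so (2,5) = 94.
Row 3 must total 450; the given cells sum to 353, so (3,1) = 97.
Using anti-diagonal: 82 + 83 + 89 + 101 + ? → (4,2) = 450 − 355 = 95.
Column 2: 91 + 78 + 95 + 87 + ? = 450, so (1,2) = 99.
Row 1 must total 450; the given cells sum to 362, so (1,1) = 88.
Column 1: 88 + 80 + 97 + 101 + ? = 450, so (4,1) = 84.
Main diagonal must total 450; the given cells sum to 360, so (5,5) = 90.
Using row 5: 101 + 87 + 79 + 90 + ? → (5,3) = 450 − 357 = 93.
Column 3 must total 450; the given cells sum to 369, so (4,3) = 81.
The remaining cell in column 5 is (4,5) = 450 − 352 = 98.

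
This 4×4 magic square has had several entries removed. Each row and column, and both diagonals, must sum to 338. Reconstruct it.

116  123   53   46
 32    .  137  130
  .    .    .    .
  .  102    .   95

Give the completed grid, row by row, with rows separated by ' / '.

116 123 53 46 / 32 39 137 130 / 109 74 88 67 / 81 102 60 95

From row 2, 338 − (32 + 137 + 130) gives (2,2) = 39.
Column 2 needs 338; the known cells sum to 264, so (3,2) = 74.
Column 4 needs 338; the known cells sum to 271, so (3,4) = 67.
Main diagonal needs 338; the known cells sum to 250, so (3,3) = 88.
Using anti-diagonal: 46 + 137 + 74 + ? → (4,1) = 338 − 257 = 81.
Row 3 needs 338; the known cells sum to 229, so (3,1) = 109.
Using row 4: 81 + 102 + 95 + ? → (4,3) = 338 − 278 = 60.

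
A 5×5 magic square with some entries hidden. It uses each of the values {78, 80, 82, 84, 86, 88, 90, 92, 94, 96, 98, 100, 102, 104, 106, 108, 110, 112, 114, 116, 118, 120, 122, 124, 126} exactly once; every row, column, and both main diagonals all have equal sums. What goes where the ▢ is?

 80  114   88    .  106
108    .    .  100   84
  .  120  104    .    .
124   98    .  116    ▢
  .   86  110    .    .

The 25 entries sum to 2550, so each line sums to 2550/5 = 510.
Row 1 needs 510; the known cells sum to 388, so (1,4) = 122.
Column 2: 114 + 120 + 98 + 86 + ? = 510, so (2,2) = 92.
Main diagonal must total 510; the given cells sum to 392, so (5,5) = 118.
Using anti-diagonal: 106 + 100 + 104 + 98 + ? → (5,1) = 510 − 408 = 102.
Row 2: 108 + 92 + 100 + 84 + ? = 510, so (2,3) = 126.
The remaining cell in row 5 is (5,4) = 510 − 416 = 94.
The remaining cell in column 1 is (3,1) = 510 − 414 = 96.
From column 3, 510 − (88 + 126 + 104 + 110) gives (4,3) = 82.
From column 4, 510 − (122 + 100 + 116 + 94) gives (3,4) = 78.
Row 3 must total 510; the given cells sum to 398, so (3,5) = 112.
From row 4, 510 − (124 + 98 + 82 + 116) gives (4,5) = 90.

90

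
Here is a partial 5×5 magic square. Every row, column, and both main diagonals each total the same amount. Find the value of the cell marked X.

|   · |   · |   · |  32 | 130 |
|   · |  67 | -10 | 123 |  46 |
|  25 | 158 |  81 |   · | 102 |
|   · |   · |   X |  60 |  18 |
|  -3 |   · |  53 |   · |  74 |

137

Column 5 is complete and sums to 370; that is the magic constant.
From row 2, 370 − (67 + (-10) + 123 + 46) gives (2,1) = 144.
Row 3 must total 370; the given cells sum to 366, so (3,4) = 4.
Column 4: 32 + 123 + 4 + 60 + ? = 370, so (5,4) = 151.
From main diagonal, 370 − (67 + 81 + 60 + 74) gives (1,1) = 88.
Anti-diagonal needs 370; the known cells sum to 331, so (4,2) = 39.
The remaining cell in row 5 is (5,2) = 370 − 275 = 95.
Column 1: 88 + 144 + 25 + (-3) + ? = 370, so (4,1) = 116.
Column 2 needs 370; the known cells sum to 359, so (1,2) = 11.
Using row 1: 88 + 11 + 32 + 130 + ? → (1,3) = 370 − 261 = 109.
Row 4 must total 370; the given cells sum to 233, so (4,3) = 137.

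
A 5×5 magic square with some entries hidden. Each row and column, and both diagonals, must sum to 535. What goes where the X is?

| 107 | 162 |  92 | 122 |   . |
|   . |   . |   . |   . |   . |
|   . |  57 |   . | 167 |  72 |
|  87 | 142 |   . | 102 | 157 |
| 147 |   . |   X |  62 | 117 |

132

Row 1 must total 535; the given cells sum to 483, so (1,5) = 52.
From row 4, 535 − (87 + 142 + 102 + 157) gives (4,3) = 47.
Using column 4: 122 + 167 + 102 + 62 + ? → (2,4) = 535 − 453 = 82.
The remaining cell in column 5 is (2,5) = 535 − 398 = 137.
Anti-diagonal needs 535; the known cells sum to 423, so (3,3) = 112.
The remaining cell in row 3 is (3,1) = 535 − 408 = 127.
Column 1: 107 + 127 + 87 + 147 + ? = 535, so (2,1) = 67.
The remaining cell in main diagonal is (2,2) = 535 − 438 = 97.
From row 2, 535 − (67 + 97 + 82 + 137) gives (2,3) = 152.
Column 2 needs 535; the known cells sum to 458, so (5,2) = 77.
Column 3: 92 + 152 + 112 + 47 + ? = 535, so (5,3) = 132.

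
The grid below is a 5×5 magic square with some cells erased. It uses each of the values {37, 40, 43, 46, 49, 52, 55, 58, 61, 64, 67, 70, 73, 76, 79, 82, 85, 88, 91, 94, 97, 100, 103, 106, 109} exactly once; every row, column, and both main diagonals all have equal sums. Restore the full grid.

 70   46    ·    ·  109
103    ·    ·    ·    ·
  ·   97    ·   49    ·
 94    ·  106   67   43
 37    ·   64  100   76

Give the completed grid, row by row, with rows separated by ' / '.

70 46 82 58 109 / 103 79 40 91 52 / 61 97 73 49 85 / 94 55 106 67 43 / 37 88 64 100 76

The 25 entries sum to 1825, so each line sums to 1825/5 = 365.
From row 4, 365 − (94 + 106 + 67 + 43) gives (4,2) = 55.
Row 5 must total 365; the given cells sum to 277, so (5,2) = 88.
The remaining cell in column 1 is (3,1) = 365 − 304 = 61.
Column 2: 46 + 97 + 55 + 88 + ? = 365, so (2,2) = 79.
Main diagonal must total 365; the given cells sum to 292, so (3,3) = 73.
From anti-diagonal, 365 − (109 + 73 + 55 + 37) gives (2,4) = 91.
Row 3 needs 365; the known cells sum to 280, so (3,5) = 85.
From column 4, 365 − (91 + 49 + 67 + 100) gives (1,4) = 58.
Column 5 must total 365; the given cells sum to 313, so (2,5) = 52.
Row 1: 70 + 46 + 58 + 109 + ? = 365, so (1,3) = 82.
Using row 2: 103 + 79 + 91 + 52 + ? → (2,3) = 365 − 325 = 40.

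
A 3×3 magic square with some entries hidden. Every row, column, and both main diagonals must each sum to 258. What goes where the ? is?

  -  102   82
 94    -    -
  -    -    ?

The remaining cell in row 1 is (1,1) = 258 − 184 = 74.
Column 1 needs 258; the known cells sum to 168, so (3,1) = 90.
Anti-diagonal must total 258; the given cells sum to 172, so (2,2) = 86.
Using row 2: 94 + 86 + ? → (2,3) = 258 − 180 = 78.
Column 2: 102 + 86 + ? = 258, so (3,2) = 70.
Column 3 must total 258; the given cells sum to 160, so (3,3) = 98.

98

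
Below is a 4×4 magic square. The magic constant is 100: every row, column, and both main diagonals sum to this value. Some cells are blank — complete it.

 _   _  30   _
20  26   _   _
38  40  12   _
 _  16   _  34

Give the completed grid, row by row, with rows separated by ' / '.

28 18 30 24 / 20 26 22 32 / 38 40 12 10 / 14 16 36 34

Row 3 needs 100; the known cells sum to 90, so (3,4) = 10.
Column 2: 26 + 40 + 16 + ? = 100, so (1,2) = 18.
The remaining cell in main diagonal is (1,1) = 100 − 72 = 28.
From row 1, 100 − (28 + 18 + 30) gives (1,4) = 24.
Using column 1: 28 + 20 + 38 + ? → (4,1) = 100 − 86 = 14.
From column 4, 100 − (24 + 10 + 34) gives (2,4) = 32.
Anti-diagonal: 24 + 40 + 14 + ? = 100, so (2,3) = 22.
Row 4: 14 + 16 + 34 + ? = 100, so (4,3) = 36.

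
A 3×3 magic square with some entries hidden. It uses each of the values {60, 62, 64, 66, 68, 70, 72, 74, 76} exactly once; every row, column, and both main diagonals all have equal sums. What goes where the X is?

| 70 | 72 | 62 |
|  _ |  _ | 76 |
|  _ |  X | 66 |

The 9 entries sum to 612, so each line sums to 612/3 = 204.
Main diagonal: 70 + 66 + ? = 204, so (2,2) = 68.
Anti-diagonal must total 204; the given cells sum to 130, so (3,1) = 74.
The remaining cell in row 2 is (2,1) = 204 − 144 = 60.
Row 3 must total 204; the given cells sum to 140, so (3,2) = 64.

64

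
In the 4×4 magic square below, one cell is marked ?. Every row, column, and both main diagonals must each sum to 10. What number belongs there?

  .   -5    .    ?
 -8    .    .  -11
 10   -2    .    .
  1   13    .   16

-14

Row 4 needs 10; the known cells sum to 30, so (4,3) = -20.
Using column 1: -8 + 10 + 1 + ? → (1,1) = 10 − 3 = 7.
The remaining cell in column 2 is (2,2) = 10 − 6 = 4.
The remaining cell in main diagonal is (3,3) = 10 − 27 = -17.
Row 2: -8 + 4 + (-11) + ? = 10, so (2,3) = 25.
From row 3, 10 − (10 + (-2) + (-17)) gives (3,4) = 19.
Column 3 must total 10; the given cells sum to -12, so (1,3) = 22.
From column 4, 10 − (-11 + 19 + 16) gives (1,4) = -14.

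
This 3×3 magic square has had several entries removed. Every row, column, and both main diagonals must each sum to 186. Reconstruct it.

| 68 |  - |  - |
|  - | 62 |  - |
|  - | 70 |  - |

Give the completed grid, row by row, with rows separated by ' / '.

68 54 64 / 58 62 66 / 60 70 56

From column 2, 186 − (62 + 70) gives (1,2) = 54.
Main diagonal needs 186; the known cells sum to 130, so (3,3) = 56.
Row 1 needs 186; the known cells sum to 122, so (1,3) = 64.
From row 3, 186 − (70 + 56) gives (3,1) = 60.
Column 1 must total 186; the given cells sum to 128, so (2,1) = 58.
The remaining cell in column 3 is (2,3) = 186 − 120 = 66.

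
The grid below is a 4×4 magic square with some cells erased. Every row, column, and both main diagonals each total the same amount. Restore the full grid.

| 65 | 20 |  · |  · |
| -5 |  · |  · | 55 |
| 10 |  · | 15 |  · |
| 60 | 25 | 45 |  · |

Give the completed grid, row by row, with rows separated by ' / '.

Column 1 is already complete: 65 + -5 + 10 + 60 = 130, so that is the magic constant.
Using row 4: 60 + 25 + 45 + ? → (4,4) = 130 − 130 = 0.
Main diagonal: 65 + 15 + 0 + ? = 130, so (2,2) = 50.
Using row 2: -5 + 50 + 55 + ? → (2,3) = 130 − 100 = 30.
Column 2 needs 130; the known cells sum to 95, so (3,2) = 35.
Column 3 must total 130; the given cells sum to 90, so (1,3) = 40.
Anti-diagonal needs 130; the known cells sum to 125, so (1,4) = 5.
From row 3, 130 − (10 + 35 + 15) gives (3,4) = 70.

65 20 40 5 / -5 50 30 55 / 10 35 15 70 / 60 25 45 0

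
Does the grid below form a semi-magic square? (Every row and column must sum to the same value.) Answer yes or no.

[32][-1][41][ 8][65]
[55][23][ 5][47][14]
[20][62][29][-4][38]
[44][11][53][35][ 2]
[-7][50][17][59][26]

No — column 3 sums to 145 but column 1 sums to 144.

Row 1: 32 + (-1) + 41 + 8 + 65 = 145.
Row 2: 55 + 23 + 5 + 47 + 14 = 144.
Row 3: 20 + 62 + 29 + (-4) + 38 = 145.
Row 4: 44 + 11 + 53 + 35 + 2 = 145.
Row 5: -7 + 50 + 17 + 59 + 26 = 145.
Column 1: 32 + 55 + 20 + 44 + (-7) = 144.
Column 2: -1 + 23 + 62 + 11 + 50 = 145.
Column 3: 41 + 5 + 29 + 53 + 17 = 145.
Column 4: 8 + 47 + (-4) + 35 + 59 = 145.
Column 5: 65 + 14 + 38 + 2 + 26 = 145.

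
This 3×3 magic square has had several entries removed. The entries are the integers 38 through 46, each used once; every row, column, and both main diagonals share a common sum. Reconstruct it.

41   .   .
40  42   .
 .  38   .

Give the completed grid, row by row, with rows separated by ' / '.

The entries are 38 through 46, which sum to 378, so each line sums to 378/3 = 126.
Row 2 must total 126; the given cells sum to 82, so (2,3) = 44.
Column 1 must total 126; the given cells sum to 81, so (3,1) = 45.
Using column 2: 42 + 38 + ? → (1,2) = 126 − 80 = 46.
The remaining cell in main diagonal is (3,3) = 126 − 83 = 43.
The remaining cell in anti-diagonal is (1,3) = 126 − 87 = 39.

41 46 39 / 40 42 44 / 45 38 43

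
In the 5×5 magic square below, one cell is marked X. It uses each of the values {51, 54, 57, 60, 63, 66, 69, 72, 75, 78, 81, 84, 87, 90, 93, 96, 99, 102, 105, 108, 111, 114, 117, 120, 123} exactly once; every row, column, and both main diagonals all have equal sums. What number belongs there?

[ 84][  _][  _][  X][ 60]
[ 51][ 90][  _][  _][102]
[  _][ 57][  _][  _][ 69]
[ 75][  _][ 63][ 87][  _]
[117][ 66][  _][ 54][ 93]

The 25 entries sum to 2175, so each line sums to 2175/5 = 435.
Row 5: 117 + 66 + 54 + 93 + ? = 435, so (5,3) = 105.
Column 1: 84 + 51 + 75 + 117 + ? = 435, so (3,1) = 108.
Column 5: 60 + 102 + 69 + 93 + ? = 435, so (4,5) = 111.
The remaining cell in main diagonal is (3,3) = 435 − 354 = 81.
Row 3 needs 435; the known cells sum to 315, so (3,4) = 120.
The remaining cell in row 4 is (4,2) = 435 − 336 = 99.
Using column 2: 90 + 57 + 99 + 66 + ? → (1,2) = 435 − 312 = 123.
Anti-diagonal must total 435; the given cells sum to 357, so (2,4) = 78.
Row 2: 51 + 90 + 78 + 102 + ? = 435, so (2,3) = 114.
From column 3, 435 − (114 + 81 + 63 + 105) gives (1,3) = 72.
Using column 4: 78 + 120 + 87 + 54 + ? → (1,4) = 435 − 339 = 96.

96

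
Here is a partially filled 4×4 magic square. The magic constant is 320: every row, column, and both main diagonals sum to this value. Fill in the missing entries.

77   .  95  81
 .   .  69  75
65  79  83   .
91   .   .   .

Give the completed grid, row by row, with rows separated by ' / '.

77 67 95 81 / 87 89 69 75 / 65 79 83 93 / 91 85 73 71

From row 1, 320 − (77 + 95 + 81) gives (1,2) = 67.
The remaining cell in row 3 is (3,4) = 320 − 227 = 93.
Column 1: 77 + 65 + 91 + ? = 320, so (2,1) = 87.
The remaining cell in column 3 is (4,3) = 320 − 247 = 73.
Column 4: 81 + 75 + 93 + ? = 320, so (4,4) = 71.
The remaining cell in main diagonal is (2,2) = 320 − 231 = 89.
Row 4 must total 320; the given cells sum to 235, so (4,2) = 85.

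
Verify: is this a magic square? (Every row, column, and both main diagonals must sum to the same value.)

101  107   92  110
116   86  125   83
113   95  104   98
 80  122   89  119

Yes

Row 1: 101 + 107 + 92 + 110 = 410.
Row 2: 116 + 86 + 125 + 83 = 410.
Row 3: 113 + 95 + 104 + 98 = 410.
Row 4: 80 + 122 + 89 + 119 = 410.
Column 1: 101 + 116 + 113 + 80 = 410.
Column 2: 107 + 86 + 95 + 122 = 410.
Column 3: 92 + 125 + 104 + 89 = 410.
Column 4: 110 + 83 + 98 + 119 = 410.
Main diagonal: 101 + 86 + 104 + 119 = 410.
Anti-diagonal: 110 + 125 + 95 + 80 = 410.
All lines sum to 410.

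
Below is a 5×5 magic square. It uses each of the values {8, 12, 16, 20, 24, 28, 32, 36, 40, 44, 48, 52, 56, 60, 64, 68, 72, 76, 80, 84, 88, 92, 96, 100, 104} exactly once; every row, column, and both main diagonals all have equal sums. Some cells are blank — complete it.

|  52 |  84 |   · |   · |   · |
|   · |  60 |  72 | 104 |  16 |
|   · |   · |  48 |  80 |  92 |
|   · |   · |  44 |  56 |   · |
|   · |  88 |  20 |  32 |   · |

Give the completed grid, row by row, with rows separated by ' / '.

The 25 entries sum to 1400, so each line sums to 1400/5 = 280.
Row 2 must total 280; the given cells sum to 252, so (2,1) = 28.
From column 3, 280 − (72 + 48 + 44 + 20) gives (1,3) = 96.
Column 4 needs 280; the known cells sum to 272, so (1,4) = 8.
Main diagonal: 52 + 60 + 48 + 56 + ? = 280, so (5,5) = 64.
Row 1: 52 + 84 + 96 + 8 + ? = 280, so (1,5) = 40.
The remaining cell in row 5 is (5,1) = 280 − 204 = 76.
Column 5: 40 + 16 + 92 + 64 + ? = 280, so (4,5) = 68.
Anti-diagonal must total 280; the given cells sum to 268, so (4,2) = 12.
Row 4: 12 + 44 + 56 + 68 + ? = 280, so (4,1) = 100.
The remaining cell in column 1 is (3,1) = 280 − 256 = 24.
Using column 2: 84 + 60 + 12 + 88 + ? → (3,2) = 280 − 244 = 36.

52 84 96 8 40 / 28 60 72 104 16 / 24 36 48 80 92 / 100 12 44 56 68 / 76 88 20 32 64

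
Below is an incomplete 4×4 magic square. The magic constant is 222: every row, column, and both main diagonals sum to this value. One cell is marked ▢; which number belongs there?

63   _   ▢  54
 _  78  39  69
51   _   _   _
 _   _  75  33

Row 2 needs 222; the known cells sum to 186, so (2,1) = 36.
Column 1: 63 + 36 + 51 + ? = 222, so (4,1) = 72.
Column 4: 54 + 69 + 33 + ? = 222, so (3,4) = 66.
From main diagonal, 222 − (63 + 78 + 33) gives (3,3) = 48.
Anti-diagonal: 54 + 39 + 72 + ? = 222, so (3,2) = 57.
Row 4 must total 222; the given cells sum to 180, so (4,2) = 42.
Column 2: 78 + 57 + 42 + ? = 222, so (1,2) = 45.
Using column 3: 39 + 48 + 75 + ? → (1,3) = 222 − 162 = 60.

60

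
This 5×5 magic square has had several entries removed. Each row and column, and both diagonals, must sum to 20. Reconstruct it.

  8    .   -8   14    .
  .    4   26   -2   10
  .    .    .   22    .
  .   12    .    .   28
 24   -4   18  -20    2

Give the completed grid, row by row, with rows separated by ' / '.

8 20 -8 14 -14 / -18 4 26 -2 10 / 16 -12 0 22 -6 / -10 12 -16 6 28 / 24 -4 18 -20 2

The remaining cell in row 2 is (2,1) = 20 − 38 = -18.
Using column 4: 14 + (-2) + 22 + (-20) + ? → (4,4) = 20 − 14 = 6.
Main diagonal must total 20; the given cells sum to 20, so (3,3) = 0.
Anti-diagonal must total 20; the given cells sum to 34, so (1,5) = -14.
Using row 1: 8 + (-8) + 14 + (-14) + ? → (1,2) = 20 − 0 = 20.
Using column 2: 20 + 4 + 12 + (-4) + ? → (3,2) = 20 − 32 = -12.
Using column 3: -8 + 26 + 0 + 18 + ? → (4,3) = 20 − 36 = -16.
Column 5: -14 + 10 + 28 + 2 + ? = 20, so (3,5) = -6.
From row 3, 20 − (-12 + 0 + 22 + (-6)) gives (3,1) = 16.
The remaining cell in row 4 is (4,1) = 20 − 30 = -10.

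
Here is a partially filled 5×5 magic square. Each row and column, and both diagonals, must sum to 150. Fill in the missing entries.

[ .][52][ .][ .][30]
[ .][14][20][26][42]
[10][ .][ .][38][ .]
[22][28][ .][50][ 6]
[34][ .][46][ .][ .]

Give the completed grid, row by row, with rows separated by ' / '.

Row 2 needs 150; the known cells sum to 102, so (2,1) = 48.
From row 4, 150 − (22 + 28 + 50 + 6) gives (4,3) = 44.
From column 1, 150 − (48 + 10 + 22 + 34) gives (1,1) = 36.
Anti-diagonal needs 150; the known cells sum to 118, so (3,3) = 32.
From column 3, 150 − (20 + 32 + 44 + 46) gives (1,3) = 8.
Main diagonal must total 150; the given cells sum to 132, so (5,5) = 18.
Row 1 needs 150; the known cells sum to 126, so (1,4) = 24.
Column 4: 24 + 26 + 38 + 50 + ? = 150, so (5,4) = 12.
Column 5: 30 + 42 + 6 + 18 + ? = 150, so (3,5) = 54.
Using row 3: 10 + 32 + 38 + 54 + ? → (3,2) = 150 − 134 = 16.
From row 5, 150 − (34 + 46 + 12 + 18) gives (5,2) = 40.

36 52 8 24 30 / 48 14 20 26 42 / 10 16 32 38 54 / 22 28 44 50 6 / 34 40 46 12 18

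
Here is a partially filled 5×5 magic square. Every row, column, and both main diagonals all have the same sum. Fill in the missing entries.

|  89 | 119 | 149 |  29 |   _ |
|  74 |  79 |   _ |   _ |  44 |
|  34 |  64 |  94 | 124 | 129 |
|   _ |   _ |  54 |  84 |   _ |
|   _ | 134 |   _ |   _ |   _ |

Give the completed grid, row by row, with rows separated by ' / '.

89 119 149 29 59 / 74 79 109 139 44 / 34 64 94 124 129 / 144 49 54 84 114 / 104 134 39 69 99

Row 3 is already complete: 34 + 64 + 94 + 124 + 129 = 445, so that is the magic constant.
Row 1: 89 + 119 + 149 + 29 + ? = 445, so (1,5) = 59.
Column 2 must total 445; the given cells sum to 396, so (4,2) = 49.
Using main diagonal: 89 + 79 + 94 + 84 + ? → (5,5) = 445 − 346 = 99.
Using column 5: 59 + 44 + 129 + 99 + ? → (4,5) = 445 − 331 = 114.
Using row 4: 49 + 54 + 84 + 114 + ? → (4,1) = 445 − 301 = 144.
Column 1: 89 + 74 + 34 + 144 + ? = 445, so (5,1) = 104.
Anti-diagonal: 59 + 94 + 49 + 104 + ? = 445, so (2,4) = 139.
From row 2, 445 − (74 + 79 + 139 + 44) gives (2,3) = 109.
The remaining cell in column 3 is (5,3) = 445 − 406 = 39.
From column 4, 445 − (29 + 139 + 124 + 84) gives (5,4) = 69.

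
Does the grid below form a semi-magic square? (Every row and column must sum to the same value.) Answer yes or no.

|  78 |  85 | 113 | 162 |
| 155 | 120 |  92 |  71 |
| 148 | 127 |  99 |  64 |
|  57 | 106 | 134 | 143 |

No — column 3 sums to 438 but row 4 sums to 440.

Row 1: 78 + 85 + 113 + 162 = 438.
Row 2: 155 + 120 + 92 + 71 = 438.
Row 3: 148 + 127 + 99 + 64 = 438.
Row 4: 57 + 106 + 134 + 143 = 440.
Column 1: 78 + 155 + 148 + 57 = 438.
Column 2: 85 + 120 + 127 + 106 = 438.
Column 3: 113 + 92 + 99 + 134 = 438.
Column 4: 162 + 71 + 64 + 143 = 440.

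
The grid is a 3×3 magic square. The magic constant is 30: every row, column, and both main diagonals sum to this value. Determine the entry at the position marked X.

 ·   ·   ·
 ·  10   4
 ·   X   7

22

Row 2: 10 + 4 + ? = 30, so (2,1) = 16.
From column 3, 30 − (4 + 7) gives (1,3) = 19.
Main diagonal: 10 + 7 + ? = 30, so (1,1) = 13.
Using anti-diagonal: 19 + 10 + ? → (3,1) = 30 − 29 = 1.
From row 1, 30 − (13 + 19) gives (1,2) = -2.
Row 3: 1 + 7 + ? = 30, so (3,2) = 22.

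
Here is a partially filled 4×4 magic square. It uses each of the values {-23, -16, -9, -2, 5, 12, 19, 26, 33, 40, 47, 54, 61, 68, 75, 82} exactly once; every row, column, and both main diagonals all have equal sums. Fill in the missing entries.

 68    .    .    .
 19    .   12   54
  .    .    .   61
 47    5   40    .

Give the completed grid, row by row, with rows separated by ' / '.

The 16 entries sum to 472, so each line sums to 472/4 = 118.
Using row 2: 19 + 12 + 54 + ? → (2,2) = 118 − 85 = 33.
Row 4 needs 118; the known cells sum to 92, so (4,4) = 26.
Column 1 needs 118; the known cells sum to 134, so (3,1) = -16.
Column 4: 54 + 61 + 26 + ? = 118, so (1,4) = -23.
Main diagonal must total 118; the given cells sum to 127, so (3,3) = -9.
Anti-diagonal: -23 + 12 + 47 + ? = 118, so (3,2) = 82.
Column 2 must total 118; the given cells sum to 120, so (1,2) = -2.
Column 3 must total 118; the given cells sum to 43, so (1,3) = 75.

68 -2 75 -23 / 19 33 12 54 / -16 82 -9 61 / 47 5 40 26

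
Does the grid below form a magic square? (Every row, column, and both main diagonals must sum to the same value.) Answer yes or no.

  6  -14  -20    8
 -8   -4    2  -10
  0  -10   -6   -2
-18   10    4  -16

Row 1: 6 + (-14) + (-20) + 8 = -20.
Row 2: -8 + (-4) + 2 + (-10) = -20.
Row 3: 0 + (-10) + (-6) + (-2) = -18.
Row 4: -18 + 10 + 4 + (-16) = -20.
Column 1: 6 + (-8) + 0 + (-18) = -20.
Column 2: -14 + (-4) + (-10) + 10 = -18.
Column 3: -20 + 2 + (-6) + 4 = -20.
Column 4: 8 + (-10) + (-2) + (-16) = -20.
Main diagonal: 6 + (-4) + (-6) + (-16) = -20.
Anti-diagonal: 8 + 2 + (-10) + (-18) = -18.

No — row 2 sums to -20 but column 2 sums to -18.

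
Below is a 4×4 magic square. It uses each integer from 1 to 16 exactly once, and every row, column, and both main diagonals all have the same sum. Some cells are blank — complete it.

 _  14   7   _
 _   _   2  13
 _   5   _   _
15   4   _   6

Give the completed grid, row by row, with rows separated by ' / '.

The entries are 1 through 16, which sum to 136, so each line sums to 136/4 = 34.
Using row 4: 15 + 4 + 6 + ? → (4,3) = 34 − 25 = 9.
Using column 2: 14 + 5 + 4 + ? → (2,2) = 34 − 23 = 11.
From column 3, 34 − (7 + 2 + 9) gives (3,3) = 16.
Main diagonal needs 34; the known cells sum to 33, so (1,1) = 1.
From anti-diagonal, 34 − (2 + 5 + 15) gives (1,4) = 12.
Row 2: 11 + 2 + 13 + ? = 34, so (2,1) = 8.
The remaining cell in column 1 is (3,1) = 34 − 24 = 10.
Column 4 needs 34; the known cells sum to 31, so (3,4) = 3.

1 14 7 12 / 8 11 2 13 / 10 5 16 3 / 15 4 9 6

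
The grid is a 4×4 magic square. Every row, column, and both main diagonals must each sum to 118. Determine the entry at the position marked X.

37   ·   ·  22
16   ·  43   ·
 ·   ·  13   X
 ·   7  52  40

25

From row 4, 118 − (7 + 52 + 40) gives (4,1) = 19.
From column 1, 118 − (37 + 16 + 19) gives (3,1) = 46.
Using column 3: 43 + 13 + 52 + ? → (1,3) = 118 − 108 = 10.
Main diagonal must total 118; the given cells sum to 90, so (2,2) = 28.
Using anti-diagonal: 22 + 43 + 19 + ? → (3,2) = 118 − 84 = 34.
The remaining cell in row 1 is (1,2) = 118 − 69 = 49.
Row 2: 16 + 28 + 43 + ? = 118, so (2,4) = 31.
From row 3, 118 − (46 + 34 + 13) gives (3,4) = 25.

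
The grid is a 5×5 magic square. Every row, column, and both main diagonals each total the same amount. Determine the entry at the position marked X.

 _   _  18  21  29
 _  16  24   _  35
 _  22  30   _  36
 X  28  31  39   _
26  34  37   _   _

25

Column 3 is complete and sums to 140; that is the magic constant.
Column 2 must total 140; the given cells sum to 100, so (1,2) = 40.
From anti-diagonal, 140 − (29 + 30 + 28 + 26) gives (2,4) = 27.
Row 1 must total 140; the given cells sum to 108, so (1,1) = 32.
From row 2, 140 − (16 + 24 + 27 + 35) gives (2,1) = 38.
The remaining cell in main diagonal is (5,5) = 140 − 117 = 23.
Row 5 must total 140; the given cells sum to 120, so (5,4) = 20.
Column 4: 21 + 27 + 39 + 20 + ? = 140, so (3,4) = 33.
Column 5 must total 140; the given cells sum to 123, so (4,5) = 17.
Row 3 must total 140; the given cells sum to 121, so (3,1) = 19.
Row 4 must total 140; the given cells sum to 115, so (4,1) = 25.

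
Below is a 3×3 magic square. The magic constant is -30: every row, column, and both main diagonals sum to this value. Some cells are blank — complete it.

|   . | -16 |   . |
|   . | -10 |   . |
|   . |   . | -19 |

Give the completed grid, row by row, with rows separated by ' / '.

Using column 2: -16 + (-10) + ? → (3,2) = -30 − (-26) = -4.
Using main diagonal: -10 + (-19) + ? → (1,1) = -30 − (-29) = -1.
Row 1 must total -30; the given cells sum to -17, so (1,3) = -13.
Row 3 needs -30; the known cells sum to -23, so (3,1) = -7.
Column 1 needs -30; the known cells sum to -8, so (2,1) = -22.
Using column 3: -13 + (-19) + ? → (2,3) = -30 − (-32) = 2.

-1 -16 -13 / -22 -10 2 / -7 -4 -19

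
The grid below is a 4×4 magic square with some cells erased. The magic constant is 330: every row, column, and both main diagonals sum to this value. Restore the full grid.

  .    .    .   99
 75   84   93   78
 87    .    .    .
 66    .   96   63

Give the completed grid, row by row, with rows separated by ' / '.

102 69 60 99 / 75 84 93 78 / 87 72 81 90 / 66 105 96 63

Row 4: 66 + 96 + 63 + ? = 330, so (4,2) = 105.
Column 1: 75 + 87 + 66 + ? = 330, so (1,1) = 102.
Column 4 needs 330; the known cells sum to 240, so (3,4) = 90.
The remaining cell in main diagonal is (3,3) = 330 − 249 = 81.
Anti-diagonal: 99 + 93 + 66 + ? = 330, so (3,2) = 72.
Using column 2: 84 + 72 + 105 + ? → (1,2) = 330 − 261 = 69.
From column 3, 330 − (93 + 81 + 96) gives (1,3) = 60.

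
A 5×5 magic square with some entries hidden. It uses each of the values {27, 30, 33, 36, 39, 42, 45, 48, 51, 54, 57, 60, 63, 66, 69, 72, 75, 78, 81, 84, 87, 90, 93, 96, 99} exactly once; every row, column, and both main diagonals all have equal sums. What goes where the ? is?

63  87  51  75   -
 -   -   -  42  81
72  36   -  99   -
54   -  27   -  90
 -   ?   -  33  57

The 25 entries sum to 1575, so each line sums to 1575/5 = 315.
Using row 1: 63 + 87 + 51 + 75 + ? → (1,5) = 315 − 276 = 39.
Column 4 must total 315; the given cells sum to 249, so (4,4) = 66.
Using column 5: 39 + 81 + 90 + 57 + ? → (3,5) = 315 − 267 = 48.
Row 3: 72 + 36 + 99 + 48 + ? = 315, so (3,3) = 60.
Row 4 needs 315; the known cells sum to 237, so (4,2) = 78.
Using main diagonal: 63 + 60 + 66 + 57 + ? → (2,2) = 315 − 246 = 69.
Anti-diagonal: 39 + 42 + 60 + 78 + ? = 315, so (5,1) = 96.
The remaining cell in column 1 is (2,1) = 315 − 285 = 30.
Column 2 must total 315; the given cells sum to 270, so (5,2) = 45.

45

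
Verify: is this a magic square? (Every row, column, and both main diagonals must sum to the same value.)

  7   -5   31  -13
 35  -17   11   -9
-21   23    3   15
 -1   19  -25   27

Row 1: 7 + (-5) + 31 + (-13) = 20.
Row 2: 35 + (-17) + 11 + (-9) = 20.
Row 3: -21 + 23 + 3 + 15 = 20.
Row 4: -1 + 19 + (-25) + 27 = 20.
Column 1: 7 + 35 + (-21) + (-1) = 20.
Column 2: -5 + (-17) + 23 + 19 = 20.
Column 3: 31 + 11 + 3 + (-25) = 20.
Column 4: -13 + (-9) + 15 + 27 = 20.
Main diagonal: 7 + (-17) + 3 + 27 = 20.
Anti-diagonal: -13 + 11 + 23 + (-1) = 20.
All lines sum to 20.

Yes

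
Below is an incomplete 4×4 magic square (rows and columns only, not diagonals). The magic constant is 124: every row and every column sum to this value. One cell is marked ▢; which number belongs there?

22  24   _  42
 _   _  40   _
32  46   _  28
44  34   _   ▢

The remaining cell in row 1 is (1,3) = 124 − 88 = 36.
From row 3, 124 − (32 + 46 + 28) gives (3,3) = 18.
Column 1 must total 124; the given cells sum to 98, so (2,1) = 26.
From column 2, 124 − (24 + 46 + 34) gives (2,2) = 20.
Column 3 must total 124; the given cells sum to 94, so (4,3) = 30.
Row 2 needs 124; the known cells sum to 86, so (2,4) = 38.
Row 4 must total 124; the given cells sum to 108, so (4,4) = 16.

16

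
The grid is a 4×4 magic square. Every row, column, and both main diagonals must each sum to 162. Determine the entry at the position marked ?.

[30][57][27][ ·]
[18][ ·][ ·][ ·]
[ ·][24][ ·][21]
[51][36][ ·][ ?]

33

From row 1, 162 − (30 + 57 + 27) gives (1,4) = 48.
Using column 1: 30 + 18 + 51 + ? → (3,1) = 162 − 99 = 63.
Using column 2: 57 + 24 + 36 + ? → (2,2) = 162 − 117 = 45.
Anti-diagonal must total 162; the given cells sum to 123, so (2,3) = 39.
Using row 2: 18 + 45 + 39 + ? → (2,4) = 162 − 102 = 60.
Row 3 needs 162; the known cells sum to 108, so (3,3) = 54.
Column 3: 27 + 39 + 54 + ? = 162, so (4,3) = 42.
Column 4: 48 + 60 + 21 + ? = 162, so (4,4) = 33.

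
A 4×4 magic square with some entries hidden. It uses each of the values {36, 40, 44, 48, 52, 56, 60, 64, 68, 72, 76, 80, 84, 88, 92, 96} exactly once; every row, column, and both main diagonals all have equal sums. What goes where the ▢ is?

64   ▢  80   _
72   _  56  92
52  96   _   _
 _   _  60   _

The 16 entries sum to 1056, so each line sums to 1056/4 = 264.
Row 2: 72 + 56 + 92 + ? = 264, so (2,2) = 44.
From column 1, 264 − (64 + 72 + 52) gives (4,1) = 76.
Column 3: 80 + 56 + 60 + ? = 264, so (3,3) = 68.
Main diagonal: 64 + 44 + 68 + ? = 264, so (4,4) = 88.
Using anti-diagonal: 56 + 96 + 76 + ? → (1,4) = 264 − 228 = 36.
Row 1: 64 + 80 + 36 + ? = 264, so (1,2) = 84.

84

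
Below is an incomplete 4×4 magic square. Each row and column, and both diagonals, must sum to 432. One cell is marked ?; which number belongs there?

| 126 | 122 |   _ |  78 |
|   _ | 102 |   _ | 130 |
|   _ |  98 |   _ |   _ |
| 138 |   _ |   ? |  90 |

Row 1: 126 + 122 + 78 + ? = 432, so (1,3) = 106.
Column 2: 122 + 102 + 98 + ? = 432, so (4,2) = 110.
From column 4, 432 − (78 + 130 + 90) gives (3,4) = 134.
Main diagonal needs 432; the known cells sum to 318, so (3,3) = 114.
Anti-diagonal: 78 + 98 + 138 + ? = 432, so (2,3) = 118.
From row 2, 432 − (102 + 118 + 130) gives (2,1) = 82.
From row 3, 432 − (98 + 114 + 134) gives (3,1) = 86.
Row 4 needs 432; the known cells sum to 338, so (4,3) = 94.

94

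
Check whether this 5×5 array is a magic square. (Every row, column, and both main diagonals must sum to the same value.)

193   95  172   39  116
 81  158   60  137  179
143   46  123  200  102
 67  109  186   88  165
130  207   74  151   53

Row 1: 193 + 95 + 172 + 39 + 116 = 615.
Row 2: 81 + 158 + 60 + 137 + 179 = 615.
Row 3: 143 + 46 + 123 + 200 + 102 = 614.
Row 4: 67 + 109 + 186 + 88 + 165 = 615.
Row 5: 130 + 207 + 74 + 151 + 53 = 615.
Column 1: 193 + 81 + 143 + 67 + 130 = 614.
Column 2: 95 + 158 + 46 + 109 + 207 = 615.
Column 3: 172 + 60 + 123 + 186 + 74 = 615.
Column 4: 39 + 137 + 200 + 88 + 151 = 615.
Column 5: 116 + 179 + 102 + 165 + 53 = 615.
Main diagonal: 193 + 158 + 123 + 88 + 53 = 615.
Anti-diagonal: 116 + 137 + 123 + 109 + 130 = 615.

No — column 1 sums to 614 but row 4 sums to 615.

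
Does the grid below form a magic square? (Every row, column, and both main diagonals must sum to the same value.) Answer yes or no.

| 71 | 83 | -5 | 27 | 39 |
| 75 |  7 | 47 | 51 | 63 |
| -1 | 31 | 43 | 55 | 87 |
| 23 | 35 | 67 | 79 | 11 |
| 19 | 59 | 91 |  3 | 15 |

No — column 4 sums to 215 but row 5 sums to 187.

Row 1: 71 + 83 + (-5) + 27 + 39 = 215.
Row 2: 75 + 7 + 47 + 51 + 63 = 243.
Row 3: -1 + 31 + 43 + 55 + 87 = 215.
Row 4: 23 + 35 + 67 + 79 + 11 = 215.
Row 5: 19 + 59 + 91 + 3 + 15 = 187.
Column 1: 71 + 75 + (-1) + 23 + 19 = 187.
Column 2: 83 + 7 + 31 + 35 + 59 = 215.
Column 3: -5 + 47 + 43 + 67 + 91 = 243.
Column 4: 27 + 51 + 55 + 79 + 3 = 215.
Column 5: 39 + 63 + 87 + 11 + 15 = 215.
Main diagonal: 71 + 7 + 43 + 79 + 15 = 215.
Anti-diagonal: 39 + 51 + 43 + 35 + 19 = 187.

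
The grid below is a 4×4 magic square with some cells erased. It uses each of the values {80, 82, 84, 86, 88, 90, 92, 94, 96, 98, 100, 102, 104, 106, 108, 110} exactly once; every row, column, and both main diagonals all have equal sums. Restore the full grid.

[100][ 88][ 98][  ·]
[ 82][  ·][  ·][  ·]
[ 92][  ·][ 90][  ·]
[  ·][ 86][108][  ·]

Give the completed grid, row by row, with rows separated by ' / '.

100 88 98 94 / 82 110 84 104 / 92 96 90 102 / 106 86 108 80

The 16 entries sum to 1520, so each line sums to 1520/4 = 380.
The remaining cell in row 1 is (1,4) = 380 − 286 = 94.
From column 1, 380 − (100 + 82 + 92) gives (4,1) = 106.
Column 3 needs 380; the known cells sum to 296, so (2,3) = 84.
Anti-diagonal needs 380; the known cells sum to 284, so (3,2) = 96.
Row 3 needs 380; the known cells sum to 278, so (3,4) = 102.
Row 4 needs 380; the known cells sum to 300, so (4,4) = 80.
From column 2, 380 − (88 + 96 + 86) gives (2,2) = 110.
Using column 4: 94 + 102 + 80 + ? → (2,4) = 380 − 276 = 104.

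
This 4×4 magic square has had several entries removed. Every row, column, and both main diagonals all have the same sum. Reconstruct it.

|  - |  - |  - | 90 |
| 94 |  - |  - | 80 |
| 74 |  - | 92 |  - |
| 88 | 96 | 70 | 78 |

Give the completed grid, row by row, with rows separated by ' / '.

76 68 98 90 / 94 86 72 80 / 74 82 92 84 / 88 96 70 78

Row 4 is already complete: 88 + 96 + 70 + 78 = 332, so that is the magic constant.
From column 1, 332 − (94 + 74 + 88) gives (1,1) = 76.
The remaining cell in column 4 is (3,4) = 332 − 248 = 84.
Using main diagonal: 76 + 92 + 78 + ? → (2,2) = 332 − 246 = 86.
The remaining cell in row 2 is (2,3) = 332 − 260 = 72.
From row 3, 332 − (74 + 92 + 84) gives (3,2) = 82.
Column 2: 86 + 82 + 96 + ? = 332, so (1,2) = 68.
Column 3 needs 332; the known cells sum to 234, so (1,3) = 98.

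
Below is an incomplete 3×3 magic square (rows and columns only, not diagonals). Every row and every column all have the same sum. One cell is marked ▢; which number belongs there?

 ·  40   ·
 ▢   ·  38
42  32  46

34

Row 3 is complete and sums to 120; that is the magic constant.
The remaining cell in column 2 is (2,2) = 120 − 72 = 48.
Column 3 must total 120; the given cells sum to 84, so (1,3) = 36.
The remaining cell in row 1 is (1,1) = 120 − 76 = 44.
Row 2: 48 + 38 + ? = 120, so (2,1) = 34.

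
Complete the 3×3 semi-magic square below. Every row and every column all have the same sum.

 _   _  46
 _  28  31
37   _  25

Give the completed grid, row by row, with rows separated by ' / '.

22 34 46 / 43 28 31 / 37 40 25

Column 3 is already complete: 46 + 31 + 25 = 102, so that is the magic constant.
Row 2 needs 102; the known cells sum to 59, so (2,1) = 43.
Row 3 must total 102; the given cells sum to 62, so (3,2) = 40.
Column 1: 43 + 37 + ? = 102, so (1,1) = 22.
Column 2: 28 + 40 + ? = 102, so (1,2) = 34.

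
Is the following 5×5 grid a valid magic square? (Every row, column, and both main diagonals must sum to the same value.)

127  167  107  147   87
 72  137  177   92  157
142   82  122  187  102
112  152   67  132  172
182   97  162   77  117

Row 1: 127 + 167 + 107 + 147 + 87 = 635.
Row 2: 72 + 137 + 177 + 92 + 157 = 635.
Row 3: 142 + 82 + 122 + 187 + 102 = 635.
Row 4: 112 + 152 + 67 + 132 + 172 = 635.
Row 5: 182 + 97 + 162 + 77 + 117 = 635.
Column 1: 127 + 72 + 142 + 112 + 182 = 635.
Column 2: 167 + 137 + 82 + 152 + 97 = 635.
Column 3: 107 + 177 + 122 + 67 + 162 = 635.
Column 4: 147 + 92 + 187 + 132 + 77 = 635.
Column 5: 87 + 157 + 102 + 172 + 117 = 635.
Main diagonal: 127 + 137 + 122 + 132 + 117 = 635.
Anti-diagonal: 87 + 92 + 122 + 152 + 182 = 635.
All lines sum to 635.

Yes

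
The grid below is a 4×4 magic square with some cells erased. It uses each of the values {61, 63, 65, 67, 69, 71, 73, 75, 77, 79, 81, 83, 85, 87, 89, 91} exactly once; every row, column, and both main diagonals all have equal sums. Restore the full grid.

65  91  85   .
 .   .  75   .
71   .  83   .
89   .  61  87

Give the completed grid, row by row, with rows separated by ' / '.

65 91 85 63 / 79 69 75 81 / 71 77 83 73 / 89 67 61 87

The 16 entries sum to 1216, so each line sums to 1216/4 = 304.
Row 1 must total 304; the given cells sum to 241, so (1,4) = 63.
Row 4 needs 304; the known cells sum to 237, so (4,2) = 67.
Using column 1: 65 + 71 + 89 + ? → (2,1) = 304 − 225 = 79.
From main diagonal, 304 − (65 + 83 + 87) gives (2,2) = 69.
Using anti-diagonal: 63 + 75 + 89 + ? → (3,2) = 304 − 227 = 77.
Row 2: 79 + 69 + 75 + ? = 304, so (2,4) = 81.
Row 3 must total 304; the given cells sum to 231, so (3,4) = 73.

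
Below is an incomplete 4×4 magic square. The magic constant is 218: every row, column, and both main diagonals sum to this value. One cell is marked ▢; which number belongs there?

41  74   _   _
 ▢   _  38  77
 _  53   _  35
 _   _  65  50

44

From column 4, 218 − (77 + 35 + 50) gives (1,4) = 56.
From anti-diagonal, 218 − (56 + 38 + 53) gives (4,1) = 71.
From row 1, 218 − (41 + 74 + 56) gives (1,3) = 47.
Row 4 must total 218; the given cells sum to 186, so (4,2) = 32.
From column 2, 218 − (74 + 53 + 32) gives (2,2) = 59.
From column 3, 218 − (47 + 38 + 65) gives (3,3) = 68.
Row 2: 59 + 38 + 77 + ? = 218, so (2,1) = 44.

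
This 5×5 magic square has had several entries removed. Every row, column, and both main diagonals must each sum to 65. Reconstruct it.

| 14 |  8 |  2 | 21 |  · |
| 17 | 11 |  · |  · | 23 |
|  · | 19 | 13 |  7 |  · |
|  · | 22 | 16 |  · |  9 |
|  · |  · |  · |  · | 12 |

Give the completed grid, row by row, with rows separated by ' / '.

14 8 2 21 20 / 17 11 10 4 23 / 25 19 13 7 1 / 3 22 16 15 9 / 6 5 24 18 12

Row 1: 14 + 8 + 2 + 21 + ? = 65, so (1,5) = 20.
Column 2 must total 65; the given cells sum to 60, so (5,2) = 5.
Column 5 must total 65; the given cells sum to 64, so (3,5) = 1.
From main diagonal, 65 − (14 + 11 + 13 + 12) gives (4,4) = 15.
The remaining cell in row 3 is (3,1) = 65 − 40 = 25.
Row 4 must total 65; the given cells sum to 62, so (4,1) = 3.
The remaining cell in column 1 is (5,1) = 65 − 59 = 6.
From anti-diagonal, 65 − (20 + 13 + 22 + 6) gives (2,4) = 4.
The remaining cell in row 2 is (2,3) = 65 − 55 = 10.
Column 3: 2 + 10 + 13 + 16 + ? = 65, so (5,3) = 24.
From column 4, 65 − (21 + 4 + 7 + 15) gives (5,4) = 18.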